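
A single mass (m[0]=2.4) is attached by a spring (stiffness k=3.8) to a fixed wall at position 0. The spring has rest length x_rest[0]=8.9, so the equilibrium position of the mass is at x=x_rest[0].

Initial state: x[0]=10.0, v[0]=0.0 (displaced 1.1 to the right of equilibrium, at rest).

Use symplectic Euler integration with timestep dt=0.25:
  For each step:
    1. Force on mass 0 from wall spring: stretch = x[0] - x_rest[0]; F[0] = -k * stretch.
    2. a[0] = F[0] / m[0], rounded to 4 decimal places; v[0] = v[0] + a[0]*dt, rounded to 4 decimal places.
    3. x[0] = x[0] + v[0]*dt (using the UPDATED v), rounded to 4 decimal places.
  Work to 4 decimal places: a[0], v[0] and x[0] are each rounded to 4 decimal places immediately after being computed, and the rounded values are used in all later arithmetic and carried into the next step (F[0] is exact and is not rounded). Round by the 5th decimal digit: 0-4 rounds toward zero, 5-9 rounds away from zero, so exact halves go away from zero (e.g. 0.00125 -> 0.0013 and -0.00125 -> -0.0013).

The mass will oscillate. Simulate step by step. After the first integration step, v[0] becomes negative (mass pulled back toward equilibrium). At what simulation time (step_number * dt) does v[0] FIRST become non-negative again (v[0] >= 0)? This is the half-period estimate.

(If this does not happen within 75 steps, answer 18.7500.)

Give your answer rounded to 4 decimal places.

Step 0: x=[10.0000] v=[0.0000]
Step 1: x=[9.8912] v=[-0.4354]
Step 2: x=[9.6843] v=[-0.8278]
Step 3: x=[9.3997] v=[-1.1383]
Step 4: x=[9.0657] v=[-1.3361]
Step 5: x=[8.7153] v=[-1.4017]
Step 6: x=[8.3832] v=[-1.3286]
Step 7: x=[8.1022] v=[-1.1240]
Step 8: x=[7.9002] v=[-0.8082]
Step 9: x=[7.7971] v=[-0.4125]
Step 10: x=[7.8031] v=[0.0241]
First v>=0 after going negative at step 10, time=2.5000

Answer: 2.5000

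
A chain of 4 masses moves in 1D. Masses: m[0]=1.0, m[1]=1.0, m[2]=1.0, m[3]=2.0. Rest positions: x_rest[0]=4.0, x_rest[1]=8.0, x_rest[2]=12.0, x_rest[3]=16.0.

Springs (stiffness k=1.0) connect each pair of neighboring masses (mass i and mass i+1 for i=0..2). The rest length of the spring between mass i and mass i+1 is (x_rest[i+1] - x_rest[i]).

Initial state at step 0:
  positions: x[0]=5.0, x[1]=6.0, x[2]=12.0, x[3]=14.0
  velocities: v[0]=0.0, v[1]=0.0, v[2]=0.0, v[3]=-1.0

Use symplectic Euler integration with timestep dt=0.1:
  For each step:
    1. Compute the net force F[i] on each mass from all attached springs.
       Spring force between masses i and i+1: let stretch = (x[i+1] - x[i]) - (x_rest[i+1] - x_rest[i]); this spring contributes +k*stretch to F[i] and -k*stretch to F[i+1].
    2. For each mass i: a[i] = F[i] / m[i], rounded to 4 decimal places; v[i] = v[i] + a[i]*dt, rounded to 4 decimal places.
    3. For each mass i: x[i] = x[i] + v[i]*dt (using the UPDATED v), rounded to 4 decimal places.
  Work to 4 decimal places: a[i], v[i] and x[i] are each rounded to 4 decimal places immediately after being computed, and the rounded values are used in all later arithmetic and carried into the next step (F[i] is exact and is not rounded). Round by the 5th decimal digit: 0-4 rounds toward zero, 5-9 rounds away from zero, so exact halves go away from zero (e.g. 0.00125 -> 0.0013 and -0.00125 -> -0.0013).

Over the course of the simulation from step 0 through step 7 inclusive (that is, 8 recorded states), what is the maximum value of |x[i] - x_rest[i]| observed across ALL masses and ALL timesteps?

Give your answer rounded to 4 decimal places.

Answer: 2.4227

Derivation:
Step 0: x=[5.0000 6.0000 12.0000 14.0000] v=[0.0000 0.0000 0.0000 -1.0000]
Step 1: x=[4.9700 6.0500 11.9600 13.9100] v=[-0.3000 0.5000 -0.4000 -0.9000]
Step 2: x=[4.9108 6.1483 11.8804 13.8303] v=[-0.5920 0.9830 -0.7960 -0.7975]
Step 3: x=[4.8240 6.2916 11.7630 13.7608] v=[-0.8683 1.4325 -1.1742 -0.6950]
Step 4: x=[4.7119 6.4749 11.6108 13.7013] v=[-1.1215 1.8329 -1.5216 -0.5949]
Step 5: x=[4.5774 6.6919 11.4282 13.6514] v=[-1.3452 2.1702 -1.8261 -0.4994]
Step 6: x=[4.4240 6.9351 11.2205 13.6103] v=[-1.5338 2.4324 -2.0774 -0.4106]
Step 7: x=[4.2557 7.1961 10.9938 13.5773] v=[-1.6827 2.6098 -2.2670 -0.3301]
Max displacement = 2.4227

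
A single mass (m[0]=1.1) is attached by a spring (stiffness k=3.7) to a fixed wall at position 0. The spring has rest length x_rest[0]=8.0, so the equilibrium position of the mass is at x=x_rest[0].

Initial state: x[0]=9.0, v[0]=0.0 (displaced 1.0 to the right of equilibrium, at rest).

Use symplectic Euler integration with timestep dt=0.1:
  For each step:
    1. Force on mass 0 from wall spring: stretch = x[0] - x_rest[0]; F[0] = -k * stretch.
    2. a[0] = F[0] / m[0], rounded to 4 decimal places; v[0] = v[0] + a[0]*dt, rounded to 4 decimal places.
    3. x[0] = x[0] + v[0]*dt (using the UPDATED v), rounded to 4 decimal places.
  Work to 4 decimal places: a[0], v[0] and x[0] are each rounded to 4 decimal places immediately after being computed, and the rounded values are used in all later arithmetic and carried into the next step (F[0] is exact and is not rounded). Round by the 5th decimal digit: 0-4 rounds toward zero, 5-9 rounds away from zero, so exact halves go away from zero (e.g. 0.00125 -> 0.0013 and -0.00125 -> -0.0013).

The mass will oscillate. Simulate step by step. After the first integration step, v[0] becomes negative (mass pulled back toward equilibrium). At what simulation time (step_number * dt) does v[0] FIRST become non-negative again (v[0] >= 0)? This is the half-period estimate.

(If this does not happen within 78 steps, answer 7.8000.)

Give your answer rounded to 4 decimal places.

Answer: 1.8000

Derivation:
Step 0: x=[9.0000] v=[0.0000]
Step 1: x=[8.9664] v=[-0.3364]
Step 2: x=[8.9003] v=[-0.6615]
Step 3: x=[8.8039] v=[-0.9643]
Step 4: x=[8.6804] v=[-1.2347]
Step 5: x=[8.5340] v=[-1.4636]
Step 6: x=[8.3697] v=[-1.6432]
Step 7: x=[8.1929] v=[-1.7676]
Step 8: x=[8.0097] v=[-1.8325]
Step 9: x=[7.8261] v=[-1.8358]
Step 10: x=[7.6484] v=[-1.7773]
Step 11: x=[7.4825] v=[-1.6590]
Step 12: x=[7.3340] v=[-1.4849]
Step 13: x=[7.2079] v=[-1.2609]
Step 14: x=[7.1085] v=[-0.9945]
Step 15: x=[7.0390] v=[-0.6946]
Step 16: x=[7.0019] v=[-0.3714]
Step 17: x=[6.9983] v=[-0.0357]
Step 18: x=[7.0284] v=[0.3012]
First v>=0 after going negative at step 18, time=1.8000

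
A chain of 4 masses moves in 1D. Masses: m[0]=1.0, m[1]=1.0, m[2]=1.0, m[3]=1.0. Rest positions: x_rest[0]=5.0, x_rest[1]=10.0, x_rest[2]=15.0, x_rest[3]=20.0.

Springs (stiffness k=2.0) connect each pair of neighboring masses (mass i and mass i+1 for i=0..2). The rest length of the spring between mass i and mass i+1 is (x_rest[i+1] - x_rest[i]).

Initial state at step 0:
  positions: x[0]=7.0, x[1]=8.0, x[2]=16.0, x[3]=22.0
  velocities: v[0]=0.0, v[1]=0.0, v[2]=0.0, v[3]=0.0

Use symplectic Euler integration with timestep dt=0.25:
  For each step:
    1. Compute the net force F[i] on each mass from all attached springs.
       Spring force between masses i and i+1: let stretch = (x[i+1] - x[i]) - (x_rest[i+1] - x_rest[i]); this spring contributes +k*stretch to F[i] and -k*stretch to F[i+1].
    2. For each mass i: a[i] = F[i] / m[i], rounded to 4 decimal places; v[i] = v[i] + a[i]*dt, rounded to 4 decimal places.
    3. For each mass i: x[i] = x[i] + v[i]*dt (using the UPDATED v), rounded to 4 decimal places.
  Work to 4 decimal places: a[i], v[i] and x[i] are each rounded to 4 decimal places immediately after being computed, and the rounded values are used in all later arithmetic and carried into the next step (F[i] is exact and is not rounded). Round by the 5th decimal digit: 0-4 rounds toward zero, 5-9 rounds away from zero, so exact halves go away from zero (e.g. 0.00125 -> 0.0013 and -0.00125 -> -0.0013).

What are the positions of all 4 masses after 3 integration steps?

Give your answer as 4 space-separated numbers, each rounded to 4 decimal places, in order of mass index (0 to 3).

Step 0: x=[7.0000 8.0000 16.0000 22.0000] v=[0.0000 0.0000 0.0000 0.0000]
Step 1: x=[6.5000 8.8750 15.7500 21.8750] v=[-2.0000 3.5000 -1.0000 -0.5000]
Step 2: x=[5.6719 10.3125 15.4063 21.6094] v=[-3.3125 5.7500 -1.3750 -1.0625]
Step 3: x=[4.7989 11.8067 15.2012 21.1934] v=[-3.4922 5.9766 -0.8204 -1.6641]

Answer: 4.7989 11.8067 15.2012 21.1934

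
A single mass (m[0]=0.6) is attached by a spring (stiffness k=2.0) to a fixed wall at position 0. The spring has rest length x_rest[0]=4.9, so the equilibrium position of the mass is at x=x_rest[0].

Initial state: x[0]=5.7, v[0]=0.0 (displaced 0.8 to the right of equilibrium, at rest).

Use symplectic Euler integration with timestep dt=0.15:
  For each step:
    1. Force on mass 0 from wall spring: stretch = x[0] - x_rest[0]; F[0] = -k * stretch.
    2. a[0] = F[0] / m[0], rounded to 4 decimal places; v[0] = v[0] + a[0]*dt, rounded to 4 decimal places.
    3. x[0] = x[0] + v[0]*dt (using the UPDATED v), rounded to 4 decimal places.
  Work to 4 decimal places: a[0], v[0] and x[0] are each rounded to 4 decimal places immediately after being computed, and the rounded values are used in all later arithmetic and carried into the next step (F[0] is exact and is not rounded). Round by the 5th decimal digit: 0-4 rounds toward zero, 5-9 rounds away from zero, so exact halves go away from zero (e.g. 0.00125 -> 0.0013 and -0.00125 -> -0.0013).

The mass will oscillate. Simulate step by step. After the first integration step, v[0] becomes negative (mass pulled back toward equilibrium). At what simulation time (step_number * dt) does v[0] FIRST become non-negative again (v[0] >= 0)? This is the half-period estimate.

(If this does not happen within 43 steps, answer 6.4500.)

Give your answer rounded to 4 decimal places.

Step 0: x=[5.7000] v=[0.0000]
Step 1: x=[5.6400] v=[-0.4000]
Step 2: x=[5.5245] v=[-0.7700]
Step 3: x=[5.3622] v=[-1.0823]
Step 4: x=[5.1652] v=[-1.3134]
Step 5: x=[4.9483] v=[-1.4460]
Step 6: x=[4.7278] v=[-1.4702]
Step 7: x=[4.5202] v=[-1.3841]
Step 8: x=[4.3411] v=[-1.1942]
Step 9: x=[4.2039] v=[-0.9148]
Step 10: x=[4.1189] v=[-0.5668]
Step 11: x=[4.0925] v=[-0.1762]
Step 12: x=[4.1266] v=[0.2276]
First v>=0 after going negative at step 12, time=1.8000

Answer: 1.8000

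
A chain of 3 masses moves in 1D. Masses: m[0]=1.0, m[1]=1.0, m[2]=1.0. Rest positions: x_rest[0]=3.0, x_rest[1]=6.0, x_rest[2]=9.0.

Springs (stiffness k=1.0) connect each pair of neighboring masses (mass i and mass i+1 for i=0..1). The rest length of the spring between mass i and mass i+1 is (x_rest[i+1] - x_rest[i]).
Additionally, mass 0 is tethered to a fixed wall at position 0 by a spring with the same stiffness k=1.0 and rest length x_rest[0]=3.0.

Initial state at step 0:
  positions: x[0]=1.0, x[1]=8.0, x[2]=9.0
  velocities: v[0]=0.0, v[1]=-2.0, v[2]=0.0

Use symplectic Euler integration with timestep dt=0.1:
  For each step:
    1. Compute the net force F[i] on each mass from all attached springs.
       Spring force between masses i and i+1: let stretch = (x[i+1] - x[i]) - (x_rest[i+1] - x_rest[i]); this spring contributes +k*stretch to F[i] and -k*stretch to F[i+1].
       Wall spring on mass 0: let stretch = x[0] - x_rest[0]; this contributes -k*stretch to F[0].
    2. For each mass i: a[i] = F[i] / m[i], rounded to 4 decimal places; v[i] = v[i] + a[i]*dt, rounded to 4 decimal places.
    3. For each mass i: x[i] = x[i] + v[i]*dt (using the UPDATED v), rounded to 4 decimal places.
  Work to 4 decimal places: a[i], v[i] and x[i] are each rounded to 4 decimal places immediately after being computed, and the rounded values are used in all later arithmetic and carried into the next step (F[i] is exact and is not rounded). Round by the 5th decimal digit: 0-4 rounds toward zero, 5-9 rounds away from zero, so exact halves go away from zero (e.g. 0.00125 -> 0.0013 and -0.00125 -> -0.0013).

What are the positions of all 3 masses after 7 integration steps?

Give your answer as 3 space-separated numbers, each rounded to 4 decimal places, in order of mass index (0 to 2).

Answer: 2.3624 5.3679 9.3604

Derivation:
Step 0: x=[1.0000 8.0000 9.0000] v=[0.0000 -2.0000 0.0000]
Step 1: x=[1.0600 7.7400 9.0200] v=[0.6000 -2.6000 0.2000]
Step 2: x=[1.1762 7.4260 9.0572] v=[1.1620 -3.1400 0.3720]
Step 3: x=[1.3431 7.0658 9.1081] v=[1.6694 -3.6019 0.5089]
Step 4: x=[1.5538 6.6688 9.1686] v=[2.1074 -3.9699 0.6047]
Step 5: x=[1.8002 6.2457 9.2341] v=[2.4635 -4.2314 0.6547]
Step 6: x=[2.0730 5.8080 9.2997] v=[2.7280 -4.3771 0.6559]
Step 7: x=[2.3624 5.3679 9.3604] v=[2.8942 -4.4014 0.6067]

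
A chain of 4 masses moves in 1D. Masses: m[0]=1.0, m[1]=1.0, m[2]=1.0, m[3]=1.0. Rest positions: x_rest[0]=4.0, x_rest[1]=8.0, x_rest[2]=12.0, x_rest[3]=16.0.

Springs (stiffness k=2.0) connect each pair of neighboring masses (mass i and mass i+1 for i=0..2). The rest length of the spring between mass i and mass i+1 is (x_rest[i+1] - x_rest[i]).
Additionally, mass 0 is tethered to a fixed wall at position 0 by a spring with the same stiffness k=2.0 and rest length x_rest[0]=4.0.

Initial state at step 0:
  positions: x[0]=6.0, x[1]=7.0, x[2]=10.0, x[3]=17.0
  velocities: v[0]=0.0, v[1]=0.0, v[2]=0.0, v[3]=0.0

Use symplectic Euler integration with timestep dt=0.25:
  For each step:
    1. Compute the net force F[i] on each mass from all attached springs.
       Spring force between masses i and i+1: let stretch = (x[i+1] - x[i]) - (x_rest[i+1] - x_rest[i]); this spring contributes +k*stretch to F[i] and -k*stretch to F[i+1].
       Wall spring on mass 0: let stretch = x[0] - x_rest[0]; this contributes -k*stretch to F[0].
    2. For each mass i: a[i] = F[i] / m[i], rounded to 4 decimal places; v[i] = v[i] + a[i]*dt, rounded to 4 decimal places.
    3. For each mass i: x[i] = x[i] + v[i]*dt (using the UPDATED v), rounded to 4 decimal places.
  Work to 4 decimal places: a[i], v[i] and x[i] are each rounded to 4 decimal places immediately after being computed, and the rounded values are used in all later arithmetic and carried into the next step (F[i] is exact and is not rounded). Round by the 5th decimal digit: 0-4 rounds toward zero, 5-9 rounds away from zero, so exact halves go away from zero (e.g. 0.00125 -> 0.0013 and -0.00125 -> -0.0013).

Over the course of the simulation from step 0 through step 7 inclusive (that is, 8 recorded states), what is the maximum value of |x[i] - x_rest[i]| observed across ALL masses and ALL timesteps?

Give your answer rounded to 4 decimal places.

Answer: 2.2478

Derivation:
Step 0: x=[6.0000 7.0000 10.0000 17.0000] v=[0.0000 0.0000 0.0000 0.0000]
Step 1: x=[5.3750 7.2500 10.5000 16.6250] v=[-2.5000 1.0000 2.0000 -1.5000]
Step 2: x=[4.3125 7.6719 11.3594 15.9844] v=[-4.2500 1.6875 3.4375 -2.5625]
Step 3: x=[3.1309 8.1348 12.3360 15.2657] v=[-4.7266 1.8516 3.9063 -2.8750]
Step 4: x=[2.1834 8.4974 13.1537 14.6807] v=[-3.7901 1.4503 3.2706 -2.3399]
Step 5: x=[1.7522 8.6528 13.5802 14.4049] v=[-1.7248 0.6215 1.7060 -1.1034]
Step 6: x=[1.9646 8.5615 13.4939 14.5260] v=[0.8494 -0.3651 -0.3454 0.4843]
Step 7: x=[2.7560 8.2622 12.9200 15.0181] v=[3.1656 -1.1974 -2.2956 1.9683]
Max displacement = 2.2478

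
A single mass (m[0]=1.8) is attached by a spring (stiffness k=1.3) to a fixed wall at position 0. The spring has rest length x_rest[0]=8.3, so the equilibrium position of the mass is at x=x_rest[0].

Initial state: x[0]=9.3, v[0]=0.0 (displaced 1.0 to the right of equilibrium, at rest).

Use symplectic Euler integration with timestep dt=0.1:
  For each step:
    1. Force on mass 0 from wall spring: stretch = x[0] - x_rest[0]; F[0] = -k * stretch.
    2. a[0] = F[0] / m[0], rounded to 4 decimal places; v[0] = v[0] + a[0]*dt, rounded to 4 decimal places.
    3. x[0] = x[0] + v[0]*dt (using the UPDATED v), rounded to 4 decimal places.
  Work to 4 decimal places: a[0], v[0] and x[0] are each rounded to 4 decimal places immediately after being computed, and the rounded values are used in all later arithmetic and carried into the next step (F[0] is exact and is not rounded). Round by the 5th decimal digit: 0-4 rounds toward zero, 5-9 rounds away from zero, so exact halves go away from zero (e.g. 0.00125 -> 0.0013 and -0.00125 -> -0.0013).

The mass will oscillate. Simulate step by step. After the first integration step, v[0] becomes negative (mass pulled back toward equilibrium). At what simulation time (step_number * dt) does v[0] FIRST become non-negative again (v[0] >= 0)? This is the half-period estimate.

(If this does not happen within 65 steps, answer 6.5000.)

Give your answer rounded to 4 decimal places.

Step 0: x=[9.3000] v=[0.0000]
Step 1: x=[9.2928] v=[-0.0722]
Step 2: x=[9.2784] v=[-0.1439]
Step 3: x=[9.2569] v=[-0.2146]
Step 4: x=[9.2285] v=[-0.2837]
Step 5: x=[9.1934] v=[-0.3508]
Step 6: x=[9.1519] v=[-0.4153]
Step 7: x=[9.1042] v=[-0.4768]
Step 8: x=[9.0507] v=[-0.5349]
Step 9: x=[8.9918] v=[-0.5891]
Step 10: x=[8.9279] v=[-0.6391]
Step 11: x=[8.8595] v=[-0.6845]
Step 12: x=[8.7870] v=[-0.7249]
Step 13: x=[8.7110] v=[-0.7601]
Step 14: x=[8.6320] v=[-0.7898]
Step 15: x=[8.5506] v=[-0.8138]
Step 16: x=[8.4674] v=[-0.8319]
Step 17: x=[8.3830] v=[-0.8440]
Step 18: x=[8.2980] v=[-0.8500]
Step 19: x=[8.2130] v=[-0.8499]
Step 20: x=[8.1286] v=[-0.8436]
Step 21: x=[8.0455] v=[-0.8312]
Step 22: x=[7.9642] v=[-0.8128]
Step 23: x=[7.8853] v=[-0.7886]
Step 24: x=[7.8094] v=[-0.7587]
Step 25: x=[7.7371] v=[-0.7233]
Step 26: x=[7.6688] v=[-0.6827]
Step 27: x=[7.6051] v=[-0.6371]
Step 28: x=[7.5464] v=[-0.5869]
Step 29: x=[7.4932] v=[-0.5325]
Step 30: x=[7.4458] v=[-0.4742]
Step 31: x=[7.4046] v=[-0.4125]
Step 32: x=[7.3698] v=[-0.3478]
Step 33: x=[7.3417] v=[-0.2806]
Step 34: x=[7.3206] v=[-0.2114]
Step 35: x=[7.3065] v=[-0.1407]
Step 36: x=[7.2996] v=[-0.0690]
Step 37: x=[7.2999] v=[0.0033]
First v>=0 after going negative at step 37, time=3.7000

Answer: 3.7000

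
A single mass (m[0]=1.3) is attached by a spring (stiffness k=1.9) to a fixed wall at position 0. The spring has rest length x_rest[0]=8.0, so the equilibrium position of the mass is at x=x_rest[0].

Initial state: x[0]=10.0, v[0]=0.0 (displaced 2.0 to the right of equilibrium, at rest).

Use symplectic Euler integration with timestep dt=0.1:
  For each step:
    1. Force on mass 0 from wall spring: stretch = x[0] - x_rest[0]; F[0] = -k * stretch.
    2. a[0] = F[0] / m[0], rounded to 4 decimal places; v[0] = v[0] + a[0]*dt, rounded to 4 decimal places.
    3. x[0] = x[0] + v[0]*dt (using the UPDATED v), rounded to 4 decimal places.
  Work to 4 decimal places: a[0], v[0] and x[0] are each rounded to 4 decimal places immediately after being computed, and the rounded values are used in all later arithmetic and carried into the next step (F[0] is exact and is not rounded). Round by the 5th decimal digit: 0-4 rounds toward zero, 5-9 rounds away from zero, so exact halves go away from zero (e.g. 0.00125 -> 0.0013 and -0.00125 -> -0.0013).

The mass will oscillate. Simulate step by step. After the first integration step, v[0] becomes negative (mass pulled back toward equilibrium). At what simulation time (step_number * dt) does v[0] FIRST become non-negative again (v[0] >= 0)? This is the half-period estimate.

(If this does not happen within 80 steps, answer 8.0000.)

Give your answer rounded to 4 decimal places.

Answer: 2.6000

Derivation:
Step 0: x=[10.0000] v=[0.0000]
Step 1: x=[9.9708] v=[-0.2923]
Step 2: x=[9.9128] v=[-0.5803]
Step 3: x=[9.8268] v=[-0.8599]
Step 4: x=[9.7141] v=[-1.1269]
Step 5: x=[9.5764] v=[-1.3774]
Step 6: x=[9.4156] v=[-1.6078]
Step 7: x=[9.2341] v=[-1.8147]
Step 8: x=[9.0346] v=[-1.9951]
Step 9: x=[8.8200] v=[-2.1463]
Step 10: x=[8.5934] v=[-2.2662]
Step 11: x=[8.3581] v=[-2.3529]
Step 12: x=[8.1176] v=[-2.4052]
Step 13: x=[7.8754] v=[-2.4224]
Step 14: x=[7.6350] v=[-2.4042]
Step 15: x=[7.3999] v=[-2.3509]
Step 16: x=[7.1736] v=[-2.2632]
Step 17: x=[6.9594] v=[-2.1424]
Step 18: x=[6.7604] v=[-1.9903]
Step 19: x=[6.5795] v=[-1.8091]
Step 20: x=[6.4194] v=[-1.6015]
Step 21: x=[6.2824] v=[-1.3705]
Step 22: x=[6.1705] v=[-1.1195]
Step 23: x=[6.0853] v=[-0.8521]
Step 24: x=[6.0281] v=[-0.5723]
Step 25: x=[5.9997] v=[-0.2841]
Step 26: x=[6.0005] v=[0.0083]
First v>=0 after going negative at step 26, time=2.6000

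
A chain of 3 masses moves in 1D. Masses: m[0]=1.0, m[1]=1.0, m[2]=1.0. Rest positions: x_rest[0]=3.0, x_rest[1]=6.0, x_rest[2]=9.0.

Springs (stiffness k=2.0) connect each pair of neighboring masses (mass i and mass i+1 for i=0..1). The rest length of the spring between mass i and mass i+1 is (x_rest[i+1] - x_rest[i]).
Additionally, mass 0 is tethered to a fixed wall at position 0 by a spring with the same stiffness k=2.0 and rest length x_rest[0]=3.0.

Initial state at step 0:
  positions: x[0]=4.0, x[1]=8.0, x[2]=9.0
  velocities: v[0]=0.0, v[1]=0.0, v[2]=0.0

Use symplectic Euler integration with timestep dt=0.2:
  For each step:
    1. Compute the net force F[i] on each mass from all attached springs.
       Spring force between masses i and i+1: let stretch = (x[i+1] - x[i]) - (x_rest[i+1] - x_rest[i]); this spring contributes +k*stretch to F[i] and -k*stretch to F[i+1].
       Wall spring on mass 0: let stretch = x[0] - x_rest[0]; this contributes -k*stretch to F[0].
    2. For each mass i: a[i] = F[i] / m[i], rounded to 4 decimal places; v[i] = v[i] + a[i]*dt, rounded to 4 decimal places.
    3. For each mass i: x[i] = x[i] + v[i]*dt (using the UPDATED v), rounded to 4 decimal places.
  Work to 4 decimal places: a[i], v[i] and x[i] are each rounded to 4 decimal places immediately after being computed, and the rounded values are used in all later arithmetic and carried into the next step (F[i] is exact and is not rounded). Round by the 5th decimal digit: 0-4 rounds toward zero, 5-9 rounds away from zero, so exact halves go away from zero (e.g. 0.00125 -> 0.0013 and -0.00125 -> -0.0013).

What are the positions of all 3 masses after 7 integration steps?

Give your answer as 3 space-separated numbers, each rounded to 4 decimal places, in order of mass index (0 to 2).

Step 0: x=[4.0000 8.0000 9.0000] v=[0.0000 0.0000 0.0000]
Step 1: x=[4.0000 7.7600 9.1600] v=[0.0000 -1.2000 0.8000]
Step 2: x=[3.9808 7.3312 9.4480] v=[-0.0960 -2.1440 1.4400]
Step 3: x=[3.9112 6.8037 9.8067] v=[-0.3482 -2.6374 1.7933]
Step 4: x=[3.7601 6.2851 10.1651] v=[-0.7557 -2.5932 1.7921]
Step 5: x=[3.5102 5.8749 10.4531] v=[-1.2497 -2.0512 1.4401]
Step 6: x=[3.1686 5.6417 10.6149] v=[-1.7079 -1.1658 0.8088]
Step 7: x=[2.7714 5.6085 10.6188] v=[-1.9861 -0.1658 0.0195]

Answer: 2.7714 5.6085 10.6188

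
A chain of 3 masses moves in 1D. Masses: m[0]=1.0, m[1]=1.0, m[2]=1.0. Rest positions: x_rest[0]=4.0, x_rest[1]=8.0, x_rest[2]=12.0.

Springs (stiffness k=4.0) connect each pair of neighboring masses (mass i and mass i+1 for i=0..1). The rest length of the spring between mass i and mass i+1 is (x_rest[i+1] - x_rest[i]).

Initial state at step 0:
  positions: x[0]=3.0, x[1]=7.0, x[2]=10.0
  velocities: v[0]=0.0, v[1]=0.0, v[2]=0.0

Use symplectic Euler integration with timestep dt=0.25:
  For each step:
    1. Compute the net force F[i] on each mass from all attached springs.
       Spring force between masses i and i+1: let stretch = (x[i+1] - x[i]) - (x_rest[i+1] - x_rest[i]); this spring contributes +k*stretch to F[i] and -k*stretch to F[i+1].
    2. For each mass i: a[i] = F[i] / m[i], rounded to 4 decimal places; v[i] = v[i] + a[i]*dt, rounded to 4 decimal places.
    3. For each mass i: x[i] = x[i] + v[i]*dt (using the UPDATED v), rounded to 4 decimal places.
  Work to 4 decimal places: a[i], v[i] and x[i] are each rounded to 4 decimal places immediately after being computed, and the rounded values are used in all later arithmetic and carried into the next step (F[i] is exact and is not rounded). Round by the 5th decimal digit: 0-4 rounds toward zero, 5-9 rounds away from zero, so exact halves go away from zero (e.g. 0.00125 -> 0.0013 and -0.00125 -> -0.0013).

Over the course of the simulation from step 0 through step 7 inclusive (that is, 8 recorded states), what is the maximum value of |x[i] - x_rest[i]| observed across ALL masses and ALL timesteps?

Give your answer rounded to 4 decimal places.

Answer: 2.0100

Derivation:
Step 0: x=[3.0000 7.0000 10.0000] v=[0.0000 0.0000 0.0000]
Step 1: x=[3.0000 6.7500 10.2500] v=[0.0000 -1.0000 1.0000]
Step 2: x=[2.9375 6.4375 10.6250] v=[-0.2500 -1.2500 1.5000]
Step 3: x=[2.7500 6.2969 10.9531] v=[-0.7500 -0.5625 1.3125]
Step 4: x=[2.4492 6.4336 11.1172] v=[-1.2031 0.5468 0.6563]
Step 5: x=[2.1445 6.7451 11.1104] v=[-1.2187 1.2460 -0.0273]
Step 6: x=[1.9900 6.9978 11.0123] v=[-0.6181 1.0107 -0.3926]
Step 7: x=[2.0874 7.0022 10.9105] v=[0.3897 0.0174 -0.4071]
Max displacement = 2.0100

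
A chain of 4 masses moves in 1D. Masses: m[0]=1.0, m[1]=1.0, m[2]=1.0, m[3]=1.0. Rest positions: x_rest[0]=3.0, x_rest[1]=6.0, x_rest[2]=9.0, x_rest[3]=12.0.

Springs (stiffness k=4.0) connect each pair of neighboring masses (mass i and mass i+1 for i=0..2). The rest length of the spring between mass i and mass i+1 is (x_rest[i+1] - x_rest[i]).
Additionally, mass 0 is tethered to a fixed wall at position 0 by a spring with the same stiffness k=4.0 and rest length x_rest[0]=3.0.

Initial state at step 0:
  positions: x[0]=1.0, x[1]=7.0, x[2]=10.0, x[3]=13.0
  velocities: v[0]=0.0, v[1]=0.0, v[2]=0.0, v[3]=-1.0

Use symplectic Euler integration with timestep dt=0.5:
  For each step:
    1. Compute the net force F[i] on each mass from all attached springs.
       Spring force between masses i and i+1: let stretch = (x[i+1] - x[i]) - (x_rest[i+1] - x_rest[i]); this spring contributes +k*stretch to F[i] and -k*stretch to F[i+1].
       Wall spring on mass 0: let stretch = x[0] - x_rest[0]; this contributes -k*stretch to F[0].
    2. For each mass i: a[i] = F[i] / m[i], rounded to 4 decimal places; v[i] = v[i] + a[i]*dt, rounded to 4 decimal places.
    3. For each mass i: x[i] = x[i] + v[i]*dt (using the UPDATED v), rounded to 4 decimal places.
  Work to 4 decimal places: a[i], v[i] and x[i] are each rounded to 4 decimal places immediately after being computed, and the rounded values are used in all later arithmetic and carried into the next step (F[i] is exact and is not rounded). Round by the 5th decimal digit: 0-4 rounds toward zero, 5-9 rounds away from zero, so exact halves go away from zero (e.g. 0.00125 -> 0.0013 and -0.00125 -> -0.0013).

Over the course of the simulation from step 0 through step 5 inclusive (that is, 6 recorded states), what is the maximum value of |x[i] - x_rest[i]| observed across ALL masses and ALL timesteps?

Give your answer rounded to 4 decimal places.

Step 0: x=[1.0000 7.0000 10.0000 13.0000] v=[0.0000 0.0000 0.0000 -1.0000]
Step 1: x=[6.0000 4.0000 10.0000 12.5000] v=[10.0000 -6.0000 0.0000 -1.0000]
Step 2: x=[3.0000 9.0000 6.5000 12.5000] v=[-6.0000 10.0000 -7.0000 0.0000]
Step 3: x=[3.0000 5.5000 11.5000 9.5000] v=[0.0000 -7.0000 10.0000 -6.0000]
Step 4: x=[2.5000 5.5000 8.5000 11.5000] v=[-1.0000 0.0000 -6.0000 4.0000]
Step 5: x=[2.5000 5.5000 5.5000 13.5000] v=[0.0000 0.0000 -6.0000 4.0000]
Max displacement = 3.5000

Answer: 3.5000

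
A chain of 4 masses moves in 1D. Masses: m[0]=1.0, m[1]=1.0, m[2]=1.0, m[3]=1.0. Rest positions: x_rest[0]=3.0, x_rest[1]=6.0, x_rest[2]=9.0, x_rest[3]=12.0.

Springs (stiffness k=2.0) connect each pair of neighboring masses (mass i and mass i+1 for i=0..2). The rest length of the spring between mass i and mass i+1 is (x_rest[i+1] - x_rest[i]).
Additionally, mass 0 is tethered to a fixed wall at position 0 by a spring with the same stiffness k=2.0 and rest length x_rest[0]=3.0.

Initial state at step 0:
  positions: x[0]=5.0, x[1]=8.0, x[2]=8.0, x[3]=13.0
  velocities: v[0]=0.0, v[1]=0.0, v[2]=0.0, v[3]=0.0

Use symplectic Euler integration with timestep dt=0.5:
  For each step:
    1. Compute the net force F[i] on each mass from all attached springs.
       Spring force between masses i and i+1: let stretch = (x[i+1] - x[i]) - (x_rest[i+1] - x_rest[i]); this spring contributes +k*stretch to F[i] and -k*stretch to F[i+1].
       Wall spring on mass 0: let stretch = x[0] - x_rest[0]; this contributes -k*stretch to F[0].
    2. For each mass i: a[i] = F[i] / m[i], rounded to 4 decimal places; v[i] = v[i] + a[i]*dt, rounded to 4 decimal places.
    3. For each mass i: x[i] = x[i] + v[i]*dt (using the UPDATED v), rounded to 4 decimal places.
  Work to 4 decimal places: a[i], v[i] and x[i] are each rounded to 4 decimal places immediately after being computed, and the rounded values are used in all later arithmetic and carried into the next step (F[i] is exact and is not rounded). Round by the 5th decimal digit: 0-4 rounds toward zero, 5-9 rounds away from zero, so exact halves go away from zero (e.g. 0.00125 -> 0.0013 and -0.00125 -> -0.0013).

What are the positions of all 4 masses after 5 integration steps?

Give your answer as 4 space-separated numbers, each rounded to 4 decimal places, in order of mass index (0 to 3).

Answer: 3.9063 4.7500 8.0313 13.8125

Derivation:
Step 0: x=[5.0000 8.0000 8.0000 13.0000] v=[0.0000 0.0000 0.0000 0.0000]
Step 1: x=[4.0000 6.5000 10.5000 12.0000] v=[-2.0000 -3.0000 5.0000 -2.0000]
Step 2: x=[2.2500 5.7500 11.7500 11.7500] v=[-3.5000 -1.5000 2.5000 -0.5000]
Step 3: x=[1.1250 6.2500 10.0000 13.0000] v=[-2.2500 1.0000 -3.5000 2.5000]
Step 4: x=[2.0000 6.0625 7.8750 14.2500] v=[1.7500 -0.3750 -4.2500 2.5000]
Step 5: x=[3.9063 4.7500 8.0313 13.8125] v=[3.8125 -2.6250 0.3125 -0.8750]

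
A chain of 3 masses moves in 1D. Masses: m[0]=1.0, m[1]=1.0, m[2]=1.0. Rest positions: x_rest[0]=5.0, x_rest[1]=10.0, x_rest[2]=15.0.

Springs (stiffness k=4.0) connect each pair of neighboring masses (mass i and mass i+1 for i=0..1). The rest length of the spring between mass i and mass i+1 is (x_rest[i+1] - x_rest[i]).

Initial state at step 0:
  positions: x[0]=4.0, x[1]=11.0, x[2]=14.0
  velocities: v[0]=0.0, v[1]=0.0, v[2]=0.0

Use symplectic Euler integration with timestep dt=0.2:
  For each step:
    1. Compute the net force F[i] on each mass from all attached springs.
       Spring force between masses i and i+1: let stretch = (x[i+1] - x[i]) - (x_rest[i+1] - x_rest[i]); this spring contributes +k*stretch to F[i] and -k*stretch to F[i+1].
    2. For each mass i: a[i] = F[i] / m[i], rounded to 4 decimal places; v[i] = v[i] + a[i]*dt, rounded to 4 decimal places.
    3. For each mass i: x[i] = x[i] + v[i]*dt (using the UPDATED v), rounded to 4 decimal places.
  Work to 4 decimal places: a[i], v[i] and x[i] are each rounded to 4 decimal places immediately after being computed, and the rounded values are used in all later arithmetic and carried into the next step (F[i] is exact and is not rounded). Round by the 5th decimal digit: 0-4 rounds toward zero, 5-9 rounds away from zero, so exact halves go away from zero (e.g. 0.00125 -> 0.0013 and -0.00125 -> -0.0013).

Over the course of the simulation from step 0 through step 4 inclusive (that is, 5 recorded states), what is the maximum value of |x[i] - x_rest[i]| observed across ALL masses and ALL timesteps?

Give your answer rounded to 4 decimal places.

Answer: 1.7535

Derivation:
Step 0: x=[4.0000 11.0000 14.0000] v=[0.0000 0.0000 0.0000]
Step 1: x=[4.3200 10.3600 14.3200] v=[1.6000 -3.2000 1.6000]
Step 2: x=[4.8064 9.3872 14.8064] v=[2.4320 -4.8640 2.4320]
Step 3: x=[5.2257 8.5485 15.2257] v=[2.0966 -4.1933 2.0966]
Step 4: x=[5.3767 8.2465 15.3767] v=[0.7548 -1.5098 0.7548]
Max displacement = 1.7535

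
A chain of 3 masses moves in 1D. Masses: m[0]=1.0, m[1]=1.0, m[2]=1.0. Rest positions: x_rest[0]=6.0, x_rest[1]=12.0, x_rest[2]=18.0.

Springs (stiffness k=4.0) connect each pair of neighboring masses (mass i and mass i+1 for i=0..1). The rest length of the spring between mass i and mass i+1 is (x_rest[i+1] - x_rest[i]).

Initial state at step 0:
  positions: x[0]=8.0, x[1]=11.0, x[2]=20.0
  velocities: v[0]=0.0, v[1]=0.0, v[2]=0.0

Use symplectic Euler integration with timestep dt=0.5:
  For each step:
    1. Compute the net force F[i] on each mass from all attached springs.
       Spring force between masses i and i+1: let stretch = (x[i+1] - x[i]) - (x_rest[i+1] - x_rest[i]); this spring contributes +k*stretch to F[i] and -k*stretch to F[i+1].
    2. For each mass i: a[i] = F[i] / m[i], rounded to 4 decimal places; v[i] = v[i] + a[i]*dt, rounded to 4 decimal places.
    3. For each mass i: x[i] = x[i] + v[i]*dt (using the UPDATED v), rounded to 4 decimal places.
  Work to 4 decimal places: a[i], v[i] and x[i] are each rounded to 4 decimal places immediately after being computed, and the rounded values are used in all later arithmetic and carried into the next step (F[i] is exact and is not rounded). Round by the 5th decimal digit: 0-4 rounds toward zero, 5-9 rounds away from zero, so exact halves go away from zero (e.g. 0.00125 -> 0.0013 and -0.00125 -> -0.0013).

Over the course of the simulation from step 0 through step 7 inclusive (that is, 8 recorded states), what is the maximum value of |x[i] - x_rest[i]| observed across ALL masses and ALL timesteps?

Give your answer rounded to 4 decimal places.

Step 0: x=[8.0000 11.0000 20.0000] v=[0.0000 0.0000 0.0000]
Step 1: x=[5.0000 17.0000 17.0000] v=[-6.0000 12.0000 -6.0000]
Step 2: x=[8.0000 11.0000 20.0000] v=[6.0000 -12.0000 6.0000]
Step 3: x=[8.0000 11.0000 20.0000] v=[0.0000 0.0000 0.0000]
Step 4: x=[5.0000 17.0000 17.0000] v=[-6.0000 12.0000 -6.0000]
Step 5: x=[8.0000 11.0000 20.0000] v=[6.0000 -12.0000 6.0000]
Step 6: x=[8.0000 11.0000 20.0000] v=[0.0000 0.0000 0.0000]
Step 7: x=[5.0000 17.0000 17.0000] v=[-6.0000 12.0000 -6.0000]
Max displacement = 5.0000

Answer: 5.0000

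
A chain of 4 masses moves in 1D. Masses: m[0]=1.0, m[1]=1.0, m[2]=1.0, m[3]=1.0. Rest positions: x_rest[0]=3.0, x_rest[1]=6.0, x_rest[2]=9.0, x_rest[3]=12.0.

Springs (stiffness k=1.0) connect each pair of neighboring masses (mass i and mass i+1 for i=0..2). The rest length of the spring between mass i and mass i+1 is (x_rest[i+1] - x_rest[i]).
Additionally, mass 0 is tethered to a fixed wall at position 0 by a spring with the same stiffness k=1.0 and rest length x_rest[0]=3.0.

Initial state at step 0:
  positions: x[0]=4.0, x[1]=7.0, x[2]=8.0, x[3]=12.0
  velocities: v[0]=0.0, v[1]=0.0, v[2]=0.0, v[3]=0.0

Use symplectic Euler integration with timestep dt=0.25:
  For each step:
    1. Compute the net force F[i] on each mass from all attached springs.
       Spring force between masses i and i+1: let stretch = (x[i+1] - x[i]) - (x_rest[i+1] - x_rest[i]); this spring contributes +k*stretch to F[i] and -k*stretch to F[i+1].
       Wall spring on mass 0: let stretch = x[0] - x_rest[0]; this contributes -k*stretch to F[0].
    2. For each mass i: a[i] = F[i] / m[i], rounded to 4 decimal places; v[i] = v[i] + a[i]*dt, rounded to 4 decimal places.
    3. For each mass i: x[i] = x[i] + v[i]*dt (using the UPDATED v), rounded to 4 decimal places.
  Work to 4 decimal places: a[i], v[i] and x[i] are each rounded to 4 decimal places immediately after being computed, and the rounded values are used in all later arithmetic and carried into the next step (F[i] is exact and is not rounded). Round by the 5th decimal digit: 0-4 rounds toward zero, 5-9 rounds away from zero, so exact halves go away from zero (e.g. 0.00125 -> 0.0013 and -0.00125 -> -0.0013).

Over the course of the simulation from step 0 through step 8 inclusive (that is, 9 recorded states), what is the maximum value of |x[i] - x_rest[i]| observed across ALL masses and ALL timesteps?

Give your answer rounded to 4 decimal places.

Step 0: x=[4.0000 7.0000 8.0000 12.0000] v=[0.0000 0.0000 0.0000 0.0000]
Step 1: x=[3.9375 6.8750 8.1875 11.9375] v=[-0.2500 -0.5000 0.7500 -0.2500]
Step 2: x=[3.8125 6.6484 8.5274 11.8281] v=[-0.5000 -0.9063 1.3594 -0.4375]
Step 3: x=[3.6265 6.3620 8.9561 11.6999] v=[-0.7442 -1.1455 1.7148 -0.5127]
Step 4: x=[3.3848 6.0668 9.3942 11.5877] v=[-0.9670 -1.1809 1.7522 -0.4487]
Step 5: x=[3.0991 5.8119 9.7614 11.5259] v=[-1.1427 -1.0196 1.4687 -0.2471]
Step 6: x=[2.7893 5.6343 9.9920 11.5414] v=[-1.2393 -0.7104 0.9225 0.0618]
Step 7: x=[2.4830 5.5513 10.0471 11.6475] v=[-1.2254 -0.3322 0.2204 0.4245]
Step 8: x=[2.2132 5.5575 9.9212 11.8411] v=[-1.0791 0.0247 -0.5035 0.7744]
Max displacement = 1.0471

Answer: 1.0471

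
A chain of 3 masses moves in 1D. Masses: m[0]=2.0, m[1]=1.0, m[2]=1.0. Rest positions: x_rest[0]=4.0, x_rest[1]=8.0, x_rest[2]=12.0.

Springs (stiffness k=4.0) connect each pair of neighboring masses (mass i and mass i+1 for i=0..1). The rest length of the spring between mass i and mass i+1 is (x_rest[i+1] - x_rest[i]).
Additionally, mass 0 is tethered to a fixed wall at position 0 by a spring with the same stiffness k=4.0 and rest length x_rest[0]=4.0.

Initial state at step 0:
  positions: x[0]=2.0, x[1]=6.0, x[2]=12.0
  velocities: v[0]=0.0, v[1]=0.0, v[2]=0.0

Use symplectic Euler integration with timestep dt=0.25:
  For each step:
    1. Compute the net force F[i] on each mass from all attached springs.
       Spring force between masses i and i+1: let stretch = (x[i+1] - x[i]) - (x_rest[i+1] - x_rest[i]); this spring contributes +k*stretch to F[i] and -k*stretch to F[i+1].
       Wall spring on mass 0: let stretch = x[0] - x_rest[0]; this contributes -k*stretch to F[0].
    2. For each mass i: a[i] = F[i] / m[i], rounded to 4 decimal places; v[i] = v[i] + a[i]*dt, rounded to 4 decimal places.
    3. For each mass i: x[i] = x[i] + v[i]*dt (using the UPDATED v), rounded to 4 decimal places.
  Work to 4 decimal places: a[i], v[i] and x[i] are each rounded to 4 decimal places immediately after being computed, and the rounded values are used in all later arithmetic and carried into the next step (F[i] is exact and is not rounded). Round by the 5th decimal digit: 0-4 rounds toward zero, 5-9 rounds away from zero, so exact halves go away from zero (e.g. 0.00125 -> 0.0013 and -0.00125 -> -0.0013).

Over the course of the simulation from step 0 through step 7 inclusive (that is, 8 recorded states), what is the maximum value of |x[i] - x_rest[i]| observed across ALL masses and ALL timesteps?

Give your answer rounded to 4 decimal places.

Answer: 2.1445

Derivation:
Step 0: x=[2.0000 6.0000 12.0000] v=[0.0000 0.0000 0.0000]
Step 1: x=[2.2500 6.5000 11.5000] v=[1.0000 2.0000 -2.0000]
Step 2: x=[2.7500 7.1875 10.7500] v=[2.0000 2.7500 -3.0000]
Step 3: x=[3.4610 7.6563 10.1094] v=[2.8438 1.8750 -2.5625]
Step 4: x=[4.2638 7.6895 9.8555] v=[3.2110 0.1328 -1.0156]
Step 5: x=[4.9618 7.4078 10.0601] v=[2.7920 -1.1269 0.8184]
Step 6: x=[5.3453 7.1777 10.6016] v=[1.5341 -0.9206 2.1661]
Step 7: x=[5.2897 7.3454 11.2872] v=[-0.2224 0.6709 2.7422]
Max displacement = 2.1445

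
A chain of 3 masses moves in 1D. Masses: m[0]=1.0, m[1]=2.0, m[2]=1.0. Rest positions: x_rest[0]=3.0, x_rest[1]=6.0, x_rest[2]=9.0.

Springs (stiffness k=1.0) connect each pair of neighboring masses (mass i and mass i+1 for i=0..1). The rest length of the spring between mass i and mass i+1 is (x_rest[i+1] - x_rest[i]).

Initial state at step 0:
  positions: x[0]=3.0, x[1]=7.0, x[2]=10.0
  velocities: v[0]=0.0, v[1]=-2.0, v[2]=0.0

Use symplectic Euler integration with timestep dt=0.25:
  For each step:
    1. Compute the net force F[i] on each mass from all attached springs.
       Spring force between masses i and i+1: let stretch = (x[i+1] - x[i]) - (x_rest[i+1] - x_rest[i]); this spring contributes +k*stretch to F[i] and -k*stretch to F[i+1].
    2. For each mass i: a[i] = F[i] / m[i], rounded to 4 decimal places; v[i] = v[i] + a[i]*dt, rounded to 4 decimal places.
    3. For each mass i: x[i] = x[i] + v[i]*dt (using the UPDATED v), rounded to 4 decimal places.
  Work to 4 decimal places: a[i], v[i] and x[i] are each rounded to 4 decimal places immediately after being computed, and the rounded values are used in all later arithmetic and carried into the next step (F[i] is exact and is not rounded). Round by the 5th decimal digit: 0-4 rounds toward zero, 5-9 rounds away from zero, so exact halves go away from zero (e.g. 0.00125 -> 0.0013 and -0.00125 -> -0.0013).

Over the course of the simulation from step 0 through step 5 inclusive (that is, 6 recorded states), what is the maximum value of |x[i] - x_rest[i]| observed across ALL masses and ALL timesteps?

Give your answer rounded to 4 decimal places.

Answer: 1.2982

Derivation:
Step 0: x=[3.0000 7.0000 10.0000] v=[0.0000 -2.0000 0.0000]
Step 1: x=[3.0625 6.4688 10.0000] v=[0.2500 -2.1250 0.0000]
Step 2: x=[3.1504 5.9415 9.9668] v=[0.3516 -2.1094 -0.1328]
Step 3: x=[3.2253 5.4527 9.8695] v=[0.2994 -1.9551 -0.3891]
Step 4: x=[3.2519 5.0324 9.6837] v=[0.1063 -1.6814 -0.7433]
Step 5: x=[3.2023 4.7018 9.3947] v=[-0.1986 -1.3226 -1.1561]
Max displacement = 1.2982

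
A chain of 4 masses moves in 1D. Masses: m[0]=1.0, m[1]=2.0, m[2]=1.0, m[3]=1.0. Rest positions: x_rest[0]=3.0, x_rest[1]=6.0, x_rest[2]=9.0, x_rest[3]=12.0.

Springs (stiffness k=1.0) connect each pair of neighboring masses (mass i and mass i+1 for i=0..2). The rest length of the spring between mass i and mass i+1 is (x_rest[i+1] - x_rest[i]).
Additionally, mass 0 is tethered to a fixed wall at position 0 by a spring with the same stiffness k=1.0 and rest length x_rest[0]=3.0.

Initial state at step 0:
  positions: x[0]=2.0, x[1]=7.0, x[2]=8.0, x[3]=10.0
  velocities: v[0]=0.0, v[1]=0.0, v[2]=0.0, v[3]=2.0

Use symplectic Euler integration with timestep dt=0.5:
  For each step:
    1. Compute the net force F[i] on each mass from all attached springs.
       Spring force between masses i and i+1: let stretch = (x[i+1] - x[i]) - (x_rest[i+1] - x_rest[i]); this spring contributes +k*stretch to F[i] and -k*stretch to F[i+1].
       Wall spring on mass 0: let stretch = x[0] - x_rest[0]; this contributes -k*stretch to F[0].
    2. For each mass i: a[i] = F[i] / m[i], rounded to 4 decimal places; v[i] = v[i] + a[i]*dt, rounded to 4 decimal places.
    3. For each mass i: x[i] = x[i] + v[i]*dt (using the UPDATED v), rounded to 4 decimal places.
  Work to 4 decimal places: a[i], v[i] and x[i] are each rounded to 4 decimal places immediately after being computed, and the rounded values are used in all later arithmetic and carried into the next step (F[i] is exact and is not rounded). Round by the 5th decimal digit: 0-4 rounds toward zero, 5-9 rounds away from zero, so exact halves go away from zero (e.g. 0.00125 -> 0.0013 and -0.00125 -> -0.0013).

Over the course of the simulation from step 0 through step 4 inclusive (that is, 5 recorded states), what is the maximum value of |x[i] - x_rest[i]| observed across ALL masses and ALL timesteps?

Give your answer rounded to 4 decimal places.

Answer: 2.3947

Derivation:
Step 0: x=[2.0000 7.0000 8.0000 10.0000] v=[0.0000 0.0000 0.0000 2.0000]
Step 1: x=[2.7500 6.5000 8.2500 11.2500] v=[1.5000 -1.0000 0.5000 2.5000]
Step 2: x=[3.7500 5.7500 8.8125 12.5000] v=[2.0000 -1.5000 1.1250 2.5000]
Step 3: x=[4.3125 5.1328 9.5313 13.5782] v=[1.1250 -1.2344 1.4375 2.1563]
Step 4: x=[4.0020 4.9629 10.1622 14.3947] v=[-0.6211 -0.3399 1.2617 1.6329]
Max displacement = 2.3947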